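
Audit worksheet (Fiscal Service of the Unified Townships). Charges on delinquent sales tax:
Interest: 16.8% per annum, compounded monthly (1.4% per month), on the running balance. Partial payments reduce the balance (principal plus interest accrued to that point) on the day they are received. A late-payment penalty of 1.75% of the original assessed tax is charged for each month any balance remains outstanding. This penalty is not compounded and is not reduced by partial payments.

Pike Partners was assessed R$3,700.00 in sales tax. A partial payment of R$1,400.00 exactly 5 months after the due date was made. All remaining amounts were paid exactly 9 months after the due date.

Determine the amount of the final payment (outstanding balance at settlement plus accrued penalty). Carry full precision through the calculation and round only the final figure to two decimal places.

Balance at month 5: R$3,700.0000 × (1 + 0.014)^5 = R$3,966.3542…
After R$1,400.00 payment: R$3,966.3542… − R$1,400.00 = R$2,566.3542…
Balance at month 9: R$2,566.3542… × (1 + 0.014)^4 = R$2,713.1164…
Penalty: 9 × 1.75% × R$3,700.00 = R$582.75
Final settlement = outstanding balance + penalty = R$2,713.1164… + R$582.75 = R$3,295.87

R$3,295.87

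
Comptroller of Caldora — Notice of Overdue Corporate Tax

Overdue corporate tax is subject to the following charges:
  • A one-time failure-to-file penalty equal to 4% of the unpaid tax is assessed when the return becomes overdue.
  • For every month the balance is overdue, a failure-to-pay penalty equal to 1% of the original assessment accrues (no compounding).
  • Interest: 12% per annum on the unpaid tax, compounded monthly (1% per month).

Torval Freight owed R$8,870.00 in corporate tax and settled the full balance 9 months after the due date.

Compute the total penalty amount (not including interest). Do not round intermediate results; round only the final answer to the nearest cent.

R$1,153.10

Failure-to-file penalty: 4% × R$8,870.00 = R$354.80
Failure-to-pay penalty: 9 × 1% × R$8,870.00 = R$798.30
Total penalty = R$354.80 + R$798.30 = R$1,153.10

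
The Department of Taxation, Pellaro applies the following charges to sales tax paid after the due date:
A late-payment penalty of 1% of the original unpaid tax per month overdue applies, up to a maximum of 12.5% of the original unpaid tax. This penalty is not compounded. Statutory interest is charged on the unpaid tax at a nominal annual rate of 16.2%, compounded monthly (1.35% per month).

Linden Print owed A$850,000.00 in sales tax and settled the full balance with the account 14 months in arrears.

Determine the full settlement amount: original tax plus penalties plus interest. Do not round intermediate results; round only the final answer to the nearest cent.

Penalty (uncapped): 14 × 1% × A$850,000.00 = A$119,000.00; cap = 12.5% × A$850,000.00 = A$106,250.00 → penalty = A$106,250.00
Interest: A$850,000.00 × ((1 + 0.0135)^14 − 1) = A$850,000.00 × 0.2065145… = A$175,537.3173…
Total = A$850,000.00 + A$106,250.0000 + A$175,537.3173… = A$1,131,787.32

A$1,131,787.32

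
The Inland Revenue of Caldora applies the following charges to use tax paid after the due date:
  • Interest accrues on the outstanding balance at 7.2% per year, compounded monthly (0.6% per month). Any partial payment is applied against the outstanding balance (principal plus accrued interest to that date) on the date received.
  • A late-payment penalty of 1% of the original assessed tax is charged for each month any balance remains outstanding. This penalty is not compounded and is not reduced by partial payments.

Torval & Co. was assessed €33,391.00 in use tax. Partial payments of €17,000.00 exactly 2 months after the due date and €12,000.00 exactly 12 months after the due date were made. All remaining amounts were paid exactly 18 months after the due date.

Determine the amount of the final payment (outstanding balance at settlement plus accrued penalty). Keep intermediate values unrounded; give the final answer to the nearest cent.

€12,051.48

Balance at month 2: €33,391.0000 × (1 + 0.006)^2 = €33,792.8941…
After €17,000.00 payment: €33,792.8941… − €17,000.00 = €16,792.8941…
Balance at month 12: €16,792.8941… × (1 + 0.006)^10 = €17,828.1121…
After €12,000.00 payment: €17,828.1121… − €12,000.00 = €5,828.1121…
Balance at month 18: €5,828.1121… × (1 + 0.006)^6 = €6,041.0966…
Penalty: 18 × 1% × €33,391.00 = €6,010.38
Final settlement = outstanding balance + penalty = €6,041.0966… + €6,010.38 = €12,051.48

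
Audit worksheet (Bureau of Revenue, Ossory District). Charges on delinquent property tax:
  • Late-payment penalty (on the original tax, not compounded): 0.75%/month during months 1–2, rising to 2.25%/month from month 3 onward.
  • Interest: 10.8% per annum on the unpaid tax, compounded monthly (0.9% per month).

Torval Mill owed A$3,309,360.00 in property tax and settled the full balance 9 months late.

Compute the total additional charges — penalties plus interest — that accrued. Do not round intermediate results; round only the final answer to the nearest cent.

Penalty, months 1–2: 2 × 0.75% × A$3,309,360.00 = A$49,640.40
Penalty, months 3–9: 7 × 2.25% × A$3,309,360.00 = A$521,224.20
Interest: A$3,309,360.00 × ((1 + 0.009)^9 − 1) = A$3,309,360.00 × 0.0839781… = A$277,913.6663…
Penalties + interest = A$570,864.6000 + A$277,913.6663… = A$848,778.27

A$848,778.27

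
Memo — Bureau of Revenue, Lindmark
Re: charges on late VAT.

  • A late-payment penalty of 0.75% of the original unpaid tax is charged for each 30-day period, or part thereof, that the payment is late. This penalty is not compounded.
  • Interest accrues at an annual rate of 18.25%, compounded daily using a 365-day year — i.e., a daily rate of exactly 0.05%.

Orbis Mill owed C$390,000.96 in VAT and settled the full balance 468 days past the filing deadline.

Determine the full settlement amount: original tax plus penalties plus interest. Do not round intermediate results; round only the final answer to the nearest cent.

C$539,593.86

Penalty periods: ⌈468/30⌉ = 16; penalty = 16 × 0.75% × C$390,000.96 = C$46,800.12…
Interest: C$390,000.96 × ((1 + 0.0005)^468 − 1) = C$390,000.96 × 0.26357060… = C$102,792.7854…
Total = C$390,000.96 + C$46,800.1152 + C$102,792.7854… = C$539,593.86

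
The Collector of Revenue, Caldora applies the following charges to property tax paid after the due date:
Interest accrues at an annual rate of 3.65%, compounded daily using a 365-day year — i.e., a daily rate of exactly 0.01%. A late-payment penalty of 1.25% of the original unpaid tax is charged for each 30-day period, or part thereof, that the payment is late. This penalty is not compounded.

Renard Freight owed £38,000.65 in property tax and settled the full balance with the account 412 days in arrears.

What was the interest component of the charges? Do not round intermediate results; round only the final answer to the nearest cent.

Interest: £38,000.65 × ((1 + 0.0001)^412 − 1) = £38,000.65 × 0.04205835… = £1,598.2446…

£1,598.24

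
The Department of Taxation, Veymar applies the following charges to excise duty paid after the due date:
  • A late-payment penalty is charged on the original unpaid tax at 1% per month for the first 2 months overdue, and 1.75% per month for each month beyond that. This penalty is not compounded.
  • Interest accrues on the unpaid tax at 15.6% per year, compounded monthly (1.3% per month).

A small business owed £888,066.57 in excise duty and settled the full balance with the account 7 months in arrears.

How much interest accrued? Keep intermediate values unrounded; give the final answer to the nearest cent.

£84,034.99

Interest: £888,066.57 × ((1 + 0.013)^7 − 1) = £888,066.57 × 0.0946269… = £84,034.9887…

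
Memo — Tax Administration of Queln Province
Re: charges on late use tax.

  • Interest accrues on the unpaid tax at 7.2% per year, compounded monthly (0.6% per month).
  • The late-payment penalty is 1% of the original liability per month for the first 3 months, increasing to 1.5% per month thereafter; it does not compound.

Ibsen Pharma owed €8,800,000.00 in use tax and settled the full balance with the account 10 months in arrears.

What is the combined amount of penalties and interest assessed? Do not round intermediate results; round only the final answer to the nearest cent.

€1,730,486.51

Penalty, months 1–3: 3 × 1% × €8,800,000.00 = €264,000.00
Penalty, months 4–10: 7 × 1.5% × €8,800,000.00 = €924,000.00
Interest: €8,800,000.00 × ((1 + 0.006)^10 − 1) = €8,800,000.00 × 0.0616462… = €542,486.5083…
Penalties + interest = €1,188,000.0000 + €542,486.5083… = €1,730,486.51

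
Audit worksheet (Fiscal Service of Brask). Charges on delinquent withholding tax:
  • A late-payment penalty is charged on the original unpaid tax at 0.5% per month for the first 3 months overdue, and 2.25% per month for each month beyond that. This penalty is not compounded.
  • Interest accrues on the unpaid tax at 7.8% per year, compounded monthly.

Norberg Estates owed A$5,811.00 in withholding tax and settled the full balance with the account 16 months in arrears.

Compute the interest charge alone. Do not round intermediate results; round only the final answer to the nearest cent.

A$634.72

Interest (7.8%/yr ÷ 12 = 0.65%/month): A$5,811.00 × ((1 + 0.0065)^16 − 1) = A$634.7186…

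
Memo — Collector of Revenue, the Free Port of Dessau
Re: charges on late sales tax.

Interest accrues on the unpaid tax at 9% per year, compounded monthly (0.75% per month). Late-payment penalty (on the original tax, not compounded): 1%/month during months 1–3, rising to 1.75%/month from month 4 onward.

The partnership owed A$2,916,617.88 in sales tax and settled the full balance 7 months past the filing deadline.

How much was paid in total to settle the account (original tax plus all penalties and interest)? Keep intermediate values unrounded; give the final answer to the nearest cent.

A$3,364,890.75

Penalty, months 1–3: 3 × 1% × A$2,916,617.88 = A$87,498.54…
Penalty, months 4–7: 4 × 1.75% × A$2,916,617.88 = A$204,163.25…
Interest: A$2,916,617.88 × ((1 + 0.0075)^7 − 1) = A$2,916,617.88 × 0.0536961… = A$156,611.0837…
Total = A$2,916,617.88 + A$291,661.7880 + A$156,611.0837… = A$3,364,890.75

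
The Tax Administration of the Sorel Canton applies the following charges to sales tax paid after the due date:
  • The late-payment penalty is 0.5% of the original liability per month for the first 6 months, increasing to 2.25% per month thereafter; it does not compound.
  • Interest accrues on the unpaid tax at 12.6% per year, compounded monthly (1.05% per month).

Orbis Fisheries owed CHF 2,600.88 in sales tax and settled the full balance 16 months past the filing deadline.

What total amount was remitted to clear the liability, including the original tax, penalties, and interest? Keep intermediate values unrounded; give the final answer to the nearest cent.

Penalty, months 1–6: 6 × 0.5% × CHF 2,600.88 = CHF 78.03…
Penalty, months 7–16: 10 × 2.25% × CHF 2,600.88 = CHF 585.20…
Interest: CHF 2,600.88 × ((1 + 0.0105)^16 − 1) = CHF 2,600.88 × 0.1819010… = CHF 473.1026…
Total = CHF 2,600.88 + CHF 663.2244 + CHF 473.1026… = CHF 3,737.21

CHF 3,737.21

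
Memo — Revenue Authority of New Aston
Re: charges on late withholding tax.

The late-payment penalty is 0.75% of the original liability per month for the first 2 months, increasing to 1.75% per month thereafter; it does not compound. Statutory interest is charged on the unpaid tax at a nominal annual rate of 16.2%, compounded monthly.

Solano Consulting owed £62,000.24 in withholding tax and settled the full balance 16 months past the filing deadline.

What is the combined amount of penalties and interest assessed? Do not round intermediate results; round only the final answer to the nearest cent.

£30,957.36

Penalty, months 1–2: 2 × 0.75% × £62,000.24 = £930.00…
Penalty, months 3–16: 14 × 1.75% × £62,000.24 = £15,190.06…
Interest (16.2%/yr ÷ 12 = 1.35%/month): £62,000.24 × ((1 + 0.0135)^16 − 1) = £14,837.2941…
Penalties + interest = £16,120.0624 + £14,837.2941… = £30,957.36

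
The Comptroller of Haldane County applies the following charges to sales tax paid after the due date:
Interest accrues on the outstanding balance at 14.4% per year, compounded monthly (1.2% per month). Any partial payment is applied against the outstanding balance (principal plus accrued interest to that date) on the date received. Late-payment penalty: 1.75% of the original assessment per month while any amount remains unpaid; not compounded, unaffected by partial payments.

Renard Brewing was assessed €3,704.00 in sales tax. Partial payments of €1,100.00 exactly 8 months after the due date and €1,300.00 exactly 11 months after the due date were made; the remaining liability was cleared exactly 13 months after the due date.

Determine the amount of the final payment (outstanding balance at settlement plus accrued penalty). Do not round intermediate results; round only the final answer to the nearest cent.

€2,668.98

Balance at month 8: €3,704.0000 × (1 + 0.012)^8 = €4,074.8824…
After €1,100.00 payment: €4,074.8824… − €1,100.00 = €2,974.8824…
Balance at month 11: €2,974.8824… × (1 + 0.012)^3 = €3,083.2684…
After €1,300.00 payment: €3,083.2684… − €1,300.00 = €1,783.2684…
Balance at month 13: €1,783.2684… × (1 + 0.012)^2 = €1,826.3237…
Penalty: 13 × 1.75% × €3,704.00 = €842.66
Final settlement = outstanding balance + penalty = €1,826.3237… + €842.66 = €2,668.98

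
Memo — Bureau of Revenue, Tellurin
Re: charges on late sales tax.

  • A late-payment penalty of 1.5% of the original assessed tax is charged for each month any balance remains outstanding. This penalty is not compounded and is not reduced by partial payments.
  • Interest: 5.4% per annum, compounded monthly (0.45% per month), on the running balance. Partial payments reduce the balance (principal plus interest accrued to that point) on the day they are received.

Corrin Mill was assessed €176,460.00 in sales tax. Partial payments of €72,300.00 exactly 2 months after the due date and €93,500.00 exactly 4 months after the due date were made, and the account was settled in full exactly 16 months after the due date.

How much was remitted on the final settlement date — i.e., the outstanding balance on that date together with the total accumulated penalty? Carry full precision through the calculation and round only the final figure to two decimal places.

Balance at month 2: €176,460.0000 × (1 + 0.0045)^2 = €178,051.7133…
After €72,300.00 payment: €178,051.7133… − €72,300.00 = €105,751.7133…
Balance at month 4: €105,751.7133… × (1 + 0.0045)^2 = €106,705.6202…
After €93,500.00 payment: €106,705.6202… − €93,500.00 = €13,205.6202…
Balance at month 16: €13,205.6202… × (1 + 0.0045)^12 = €13,936.6404…
Penalty: 16 × 1.5% × €176,460.00 = €42,350.40
Final settlement = outstanding balance + penalty = €13,936.6404… + €42,350.40 = €56,287.04

€56,287.04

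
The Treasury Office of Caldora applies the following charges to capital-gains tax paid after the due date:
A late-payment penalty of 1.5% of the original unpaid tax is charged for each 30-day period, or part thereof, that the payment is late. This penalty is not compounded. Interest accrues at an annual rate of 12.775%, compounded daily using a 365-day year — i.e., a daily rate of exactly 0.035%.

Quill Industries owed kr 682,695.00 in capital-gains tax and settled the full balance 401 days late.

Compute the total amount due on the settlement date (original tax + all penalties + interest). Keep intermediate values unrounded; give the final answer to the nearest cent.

Penalty periods: ⌈401/30⌉ = 14; penalty = 14 × 1.5% × kr 682,695.00 = kr 143,365.95
Interest: kr 682,695.00 × ((1 + 0.00035)^401 − 1) = kr 682,695.00 × 0.15064821… = kr 102,846.7798…
Total = kr 682,695.00 + kr 143,365.9500 + kr 102,846.7798… = kr 928,907.73

kr 928,907.73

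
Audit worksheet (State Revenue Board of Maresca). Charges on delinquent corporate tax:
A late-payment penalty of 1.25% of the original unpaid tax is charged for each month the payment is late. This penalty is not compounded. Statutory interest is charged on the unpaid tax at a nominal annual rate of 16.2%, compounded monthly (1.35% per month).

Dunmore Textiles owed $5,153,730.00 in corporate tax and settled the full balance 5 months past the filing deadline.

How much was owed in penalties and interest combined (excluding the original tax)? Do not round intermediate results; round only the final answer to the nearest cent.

$679,505.23

Late-payment penalty: 5 × 1.25% × $5,153,730.00 = $322,108.13…
Interest: $5,153,730.00 × ((1 + 0.0135)^5 − 1) = $5,153,730.00 × 0.0693473… = $357,397.1072…
Penalties + interest = $322,108.1250 + $357,397.1072… = $679,505.23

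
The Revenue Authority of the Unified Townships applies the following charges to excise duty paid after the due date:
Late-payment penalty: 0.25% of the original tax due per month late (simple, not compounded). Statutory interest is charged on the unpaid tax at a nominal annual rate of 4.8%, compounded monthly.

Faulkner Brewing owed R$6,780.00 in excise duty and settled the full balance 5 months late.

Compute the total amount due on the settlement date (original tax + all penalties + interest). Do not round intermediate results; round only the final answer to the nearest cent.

Late-payment penalty: 5 × 0.25% × R$6,780.00 = R$84.75
Interest (4.8%/yr ÷ 12 = 0.4%/month): R$6,780.00 × ((1 + 0.004)^5 − 1) = R$136.6891…
Total = R$6,780.00 + R$84.7500 + R$136.6891… = R$7,001.44

R$7,001.44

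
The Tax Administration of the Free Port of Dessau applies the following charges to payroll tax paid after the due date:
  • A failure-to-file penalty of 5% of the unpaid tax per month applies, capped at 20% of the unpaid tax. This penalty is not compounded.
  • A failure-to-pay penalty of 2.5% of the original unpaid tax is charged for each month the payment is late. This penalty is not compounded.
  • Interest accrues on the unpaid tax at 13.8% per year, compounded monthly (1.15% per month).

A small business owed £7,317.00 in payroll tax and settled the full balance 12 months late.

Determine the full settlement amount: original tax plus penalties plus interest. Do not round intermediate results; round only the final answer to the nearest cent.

Failure-to-file: 12 × 5% × £7,317.00 = £4,390.20, capped at 20% × £7,317.00 = £1,463.40
Failure-to-pay penalty = 2.5% × £7,317.00 × 12 mo = £2,195.10
Interest: £7,317.00 × ((1 + 0.0115)^12 − 1) = £7,317.00 × 0.1470719… = £1,076.1252…
Total = £7,317.00 + £3,658.5000 + £1,076.1252… = £12,051.63

£12,051.63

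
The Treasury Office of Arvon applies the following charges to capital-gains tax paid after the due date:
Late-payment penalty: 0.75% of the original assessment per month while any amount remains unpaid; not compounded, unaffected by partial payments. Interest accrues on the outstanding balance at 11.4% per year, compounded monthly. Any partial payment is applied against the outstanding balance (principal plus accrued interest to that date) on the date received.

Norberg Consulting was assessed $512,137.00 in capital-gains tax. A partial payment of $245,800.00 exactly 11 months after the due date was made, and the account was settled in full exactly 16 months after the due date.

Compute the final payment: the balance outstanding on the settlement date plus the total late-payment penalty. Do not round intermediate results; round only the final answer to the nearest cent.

$399,538.92

Monthly rate = 11.4% ÷ 12 = 0.95%
Balance at month 11: $512,137.0000 × (1 + 0.0095)^11 = $568,271.2820…
After $245,800.00 payment: $568,271.2820… − $245,800.00 = $322,471.2820…
Balance at month 16: $322,471.2820… × (1 + 0.0095)^5 = $338,082.4762…
Penalty: 16 × 0.75% × $512,137.00 = $61,456.44
Final settlement = outstanding balance + penalty = $338,082.4762… + $61,456.44 = $399,538.92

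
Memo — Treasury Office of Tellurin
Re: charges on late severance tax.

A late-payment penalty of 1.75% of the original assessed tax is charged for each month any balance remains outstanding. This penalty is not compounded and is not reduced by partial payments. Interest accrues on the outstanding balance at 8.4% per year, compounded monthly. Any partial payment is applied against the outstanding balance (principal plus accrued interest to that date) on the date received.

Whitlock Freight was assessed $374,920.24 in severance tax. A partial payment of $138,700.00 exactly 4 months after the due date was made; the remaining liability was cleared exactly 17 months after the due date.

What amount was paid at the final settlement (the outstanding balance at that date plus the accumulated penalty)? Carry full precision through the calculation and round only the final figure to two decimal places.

Monthly rate = 8.4% ÷ 12 = 0.7%
Balance at month 4: $374,920.2400 × (1 + 0.007)^4 = $385,528.7486…
After $138,700.00 payment: $385,528.7486… − $138,700.00 = $246,828.7486…
Balance at month 17: $246,828.7486… × (1 + 0.007)^13 = $270,258.1867…
Penalty: 17 × 1.75% × $374,920.24 = $111,538.77…
Final settlement = outstanding balance + penalty = $270,258.1867… + $111,538.77… = $381,796.96

$381,796.96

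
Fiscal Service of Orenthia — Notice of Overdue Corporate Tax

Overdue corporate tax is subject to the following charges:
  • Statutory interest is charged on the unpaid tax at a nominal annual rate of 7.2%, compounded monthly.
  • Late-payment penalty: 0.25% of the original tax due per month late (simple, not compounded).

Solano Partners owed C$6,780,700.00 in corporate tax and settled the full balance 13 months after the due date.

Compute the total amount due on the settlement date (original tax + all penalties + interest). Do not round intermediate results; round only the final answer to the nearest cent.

C$7,549,432.79

Late-payment penalty: 13 × 0.25% × C$6,780,700.00 = C$220,372.75
Interest (7.2%/yr ÷ 12 = 0.6%/month): C$6,780,700.00 × ((1 + 0.006)^13 − 1) = C$548,360.0418…
Total = C$6,780,700.00 + C$220,372.7500 + C$548,360.0418… = C$7,549,432.79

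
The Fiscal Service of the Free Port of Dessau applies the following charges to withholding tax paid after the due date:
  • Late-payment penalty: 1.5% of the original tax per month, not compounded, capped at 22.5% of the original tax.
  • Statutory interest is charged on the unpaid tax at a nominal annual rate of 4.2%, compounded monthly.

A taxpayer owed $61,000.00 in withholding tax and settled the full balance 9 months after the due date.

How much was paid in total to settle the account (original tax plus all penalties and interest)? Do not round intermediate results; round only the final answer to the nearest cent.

Penalty: 9 × 1.5% × $61,000.00 = $8,235.00 (below the 22.5% cap of $13,725.00)
Interest (4.2%/yr ÷ 12 = 0.35%/month): $61,000.00 × ((1 + 0.0035)^9 − 1) = $1,948.6218…
Total = $61,000.00 + $8,235.0000 + $1,948.6218… = $71,183.62

$71,183.62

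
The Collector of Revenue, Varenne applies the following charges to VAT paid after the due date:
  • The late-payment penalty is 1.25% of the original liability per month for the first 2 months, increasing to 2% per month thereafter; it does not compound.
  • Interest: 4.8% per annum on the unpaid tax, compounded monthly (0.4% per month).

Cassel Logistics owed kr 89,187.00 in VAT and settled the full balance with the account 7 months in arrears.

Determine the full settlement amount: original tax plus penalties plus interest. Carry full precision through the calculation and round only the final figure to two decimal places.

Penalty, months 1–2: 2 × 1.25% × kr 89,187.00 = kr 2,229.68…
Penalty, months 3–7: 5 × 2% × kr 89,187.00 = kr 8,918.70
Interest: kr 89,187.00 × ((1 + 0.004)^7 − 1) = kr 89,187.00 × 0.0283382… = kr 2,527.4034…
Total = kr 89,187.00 + kr 11,148.3750 + kr 2,527.4034… = kr 102,862.78

kr 102,862.78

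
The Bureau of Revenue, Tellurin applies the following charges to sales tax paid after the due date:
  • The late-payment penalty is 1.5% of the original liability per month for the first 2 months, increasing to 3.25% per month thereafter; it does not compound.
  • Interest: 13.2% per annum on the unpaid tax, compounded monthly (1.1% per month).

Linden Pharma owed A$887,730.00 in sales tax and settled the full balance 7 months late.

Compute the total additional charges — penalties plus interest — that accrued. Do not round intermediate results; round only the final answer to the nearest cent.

A$241,540.77

Penalty, months 1–2: 2 × 1.5% × A$887,730.00 = A$26,631.90
Penalty, months 3–7: 5 × 3.25% × A$887,730.00 = A$144,256.13…
Interest: A$887,730.00 × ((1 + 0.011)^7 − 1) = A$887,730.00 × 0.0795881… = A$70,652.7447…
Penalties + interest = A$170,888.0250 + A$70,652.7447… = A$241,540.77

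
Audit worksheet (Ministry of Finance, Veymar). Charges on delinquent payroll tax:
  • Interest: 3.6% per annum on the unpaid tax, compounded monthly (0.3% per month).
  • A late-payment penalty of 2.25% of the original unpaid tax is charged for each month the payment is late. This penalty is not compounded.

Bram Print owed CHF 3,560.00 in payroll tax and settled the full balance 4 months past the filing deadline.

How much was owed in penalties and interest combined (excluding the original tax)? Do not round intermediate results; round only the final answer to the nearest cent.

Late-payment penalty = 2.25% × CHF 3,560.00 × 4 mo = CHF 320.40
Interest: CHF 3,560.00 × ((1 + 0.003)^4 − 1) = CHF 3,560.00 × 0.0120541… = CHF 42.9126…
Penalties + interest = CHF 320.4000 + CHF 42.9126… = CHF 363.31

CHF 363.31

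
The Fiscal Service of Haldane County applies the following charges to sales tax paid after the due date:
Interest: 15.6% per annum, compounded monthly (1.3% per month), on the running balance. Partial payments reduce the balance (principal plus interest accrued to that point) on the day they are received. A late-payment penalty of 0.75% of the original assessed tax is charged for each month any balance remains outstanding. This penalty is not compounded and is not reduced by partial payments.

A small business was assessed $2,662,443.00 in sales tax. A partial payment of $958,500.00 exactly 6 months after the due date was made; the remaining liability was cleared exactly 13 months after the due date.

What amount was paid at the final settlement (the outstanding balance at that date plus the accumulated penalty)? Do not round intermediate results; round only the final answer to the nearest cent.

$2,359,609.09

Balance at month 6: $2,662,443.0000 × (1 + 0.013)^6 = $2,876,980.9813…
After $958,500.00 payment: $2,876,980.9813… − $958,500.00 = $1,918,480.9813…
Balance at month 13: $1,918,480.9813… × (1 + 0.013)^7 = $2,100,020.8940…
Penalty: 13 × 0.75% × $2,662,443.00 = $259,588.19…
Final settlement = outstanding balance + penalty = $2,100,020.8940… + $259,588.19… = $2,359,609.09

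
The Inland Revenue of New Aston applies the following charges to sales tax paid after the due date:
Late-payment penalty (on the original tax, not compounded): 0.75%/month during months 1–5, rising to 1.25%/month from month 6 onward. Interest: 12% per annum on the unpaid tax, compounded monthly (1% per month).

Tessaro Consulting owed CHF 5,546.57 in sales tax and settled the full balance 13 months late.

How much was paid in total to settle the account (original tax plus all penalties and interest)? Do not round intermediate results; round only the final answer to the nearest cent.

CHF 7,075.17

Penalty, months 1–5: 5 × 0.75% × CHF 5,546.57 = CHF 208.00…
Penalty, months 6–13: 8 × 1.25% × CHF 5,546.57 = CHF 554.66…
Interest: CHF 5,546.57 × ((1 + 0.01)^13 − 1) = CHF 5,546.57 × 0.1380933… = CHF 765.9440…
Total = CHF 5,546.57 + CHF 762.6534… + CHF 765.9440… = CHF 7,075.17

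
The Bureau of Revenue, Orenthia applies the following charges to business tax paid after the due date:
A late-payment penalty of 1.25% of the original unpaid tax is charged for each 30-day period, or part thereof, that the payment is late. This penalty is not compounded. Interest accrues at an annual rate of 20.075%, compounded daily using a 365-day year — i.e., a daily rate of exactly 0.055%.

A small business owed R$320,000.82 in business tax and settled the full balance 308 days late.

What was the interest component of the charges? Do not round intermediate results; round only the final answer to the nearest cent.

Interest: R$320,000.82 × ((1 + 0.00055)^308 − 1) = R$320,000.82 × 0.18453872… = R$59,052.5414…

R$59,052.54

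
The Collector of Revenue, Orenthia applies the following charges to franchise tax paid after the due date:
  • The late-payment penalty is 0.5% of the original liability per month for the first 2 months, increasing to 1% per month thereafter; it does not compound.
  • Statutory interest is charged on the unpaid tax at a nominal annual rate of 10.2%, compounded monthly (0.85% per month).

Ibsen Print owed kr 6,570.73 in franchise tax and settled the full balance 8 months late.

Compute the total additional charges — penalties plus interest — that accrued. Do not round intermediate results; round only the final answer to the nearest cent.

kr 920.28

Penalty, months 1–2: 2 × 0.5% × kr 6,570.73 = kr 65.71…
Penalty, months 3–8: 6 × 1% × kr 6,570.73 = kr 394.24…
Interest: kr 6,570.73 × ((1 + 0.0085)^8 − 1) = kr 6,570.73 × 0.0700578… = kr 460.3306…
Penalties + interest = kr 459.9511 + kr 460.3306… = kr 920.28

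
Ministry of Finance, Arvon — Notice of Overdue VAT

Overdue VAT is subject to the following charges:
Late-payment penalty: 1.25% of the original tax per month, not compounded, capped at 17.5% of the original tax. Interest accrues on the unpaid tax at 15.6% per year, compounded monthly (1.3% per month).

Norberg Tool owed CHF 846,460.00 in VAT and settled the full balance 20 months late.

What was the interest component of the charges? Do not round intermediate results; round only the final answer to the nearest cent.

CHF 249,501.62

Interest: CHF 846,460.00 × ((1 + 0.013)^20 − 1) = CHF 846,460.00 × 0.2947589… = CHF 249,501.6241…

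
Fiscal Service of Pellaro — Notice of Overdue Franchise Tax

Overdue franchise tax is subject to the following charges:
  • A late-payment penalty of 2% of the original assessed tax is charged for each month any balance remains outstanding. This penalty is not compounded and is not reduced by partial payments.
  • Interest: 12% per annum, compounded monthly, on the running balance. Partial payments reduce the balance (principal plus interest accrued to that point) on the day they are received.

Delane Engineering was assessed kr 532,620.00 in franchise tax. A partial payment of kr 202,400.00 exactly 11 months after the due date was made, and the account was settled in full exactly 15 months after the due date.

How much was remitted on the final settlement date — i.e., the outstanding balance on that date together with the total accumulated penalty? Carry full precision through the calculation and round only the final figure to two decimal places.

Monthly rate = 12% ÷ 12 = 1%
Balance at month 11: kr 532,620.0000 × (1 + 0.01)^11 = kr 594,227.2748…
After kr 202,400.00 payment: kr 594,227.2748… − kr 202,400.00 = kr 391,827.2748…
Balance at month 15: kr 391,827.2748… × (1 + 0.01)^4 = kr 407,737.0334…
Penalty: 15 × 2% × kr 532,620.00 = kr 159,786.00
Final settlement = outstanding balance + penalty = kr 407,737.0334… + kr 159,786.00 = kr 567,523.03

kr 567,523.03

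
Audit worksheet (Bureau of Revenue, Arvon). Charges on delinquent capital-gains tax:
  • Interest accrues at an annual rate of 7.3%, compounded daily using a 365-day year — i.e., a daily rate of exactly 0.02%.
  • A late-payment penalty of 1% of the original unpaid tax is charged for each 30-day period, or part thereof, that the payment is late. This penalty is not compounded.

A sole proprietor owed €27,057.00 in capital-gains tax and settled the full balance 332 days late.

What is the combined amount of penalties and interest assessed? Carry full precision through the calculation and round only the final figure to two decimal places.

Penalty periods: ⌈332/30⌉ = 12; penalty = 12 × 1% × €27,057.00 = €3,246.84
Interest: €27,057.00 × ((1 + 0.0002)^332 − 1) = €27,057.00 × 0.06864700… = €1,857.3818…
Penalties + interest = €3,246.8400 + €1,857.3818… = €5,104.22

€5,104.22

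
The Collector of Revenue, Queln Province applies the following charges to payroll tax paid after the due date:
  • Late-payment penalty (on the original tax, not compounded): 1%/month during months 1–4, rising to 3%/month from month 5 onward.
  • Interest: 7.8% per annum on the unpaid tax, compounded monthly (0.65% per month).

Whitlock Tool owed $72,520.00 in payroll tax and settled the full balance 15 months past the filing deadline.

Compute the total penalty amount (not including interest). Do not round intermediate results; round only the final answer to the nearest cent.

$26,832.40

Penalty, months 1–4: 4 × 1% × $72,520.00 = $2,900.80
Penalty, months 5–15: 11 × 3% × $72,520.00 = $23,931.60
Total penalty = $2,900.80 + $23,931.60 = $26,832.40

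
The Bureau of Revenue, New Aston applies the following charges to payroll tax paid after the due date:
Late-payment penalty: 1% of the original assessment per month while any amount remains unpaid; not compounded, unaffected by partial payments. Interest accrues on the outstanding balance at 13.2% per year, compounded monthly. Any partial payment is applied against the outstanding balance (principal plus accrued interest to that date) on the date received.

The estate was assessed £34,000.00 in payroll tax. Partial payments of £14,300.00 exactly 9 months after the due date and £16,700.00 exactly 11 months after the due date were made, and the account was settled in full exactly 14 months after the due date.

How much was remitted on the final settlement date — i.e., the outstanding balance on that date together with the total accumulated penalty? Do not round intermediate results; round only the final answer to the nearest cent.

£12,026.18

Monthly rate = 13.2% ÷ 12 = 1.1%
Balance at month 9: £34,000.0000 × (1 + 0.011)^9 = £37,517.9688…
After £14,300.00 payment: £37,517.9688… − £14,300.00 = £23,217.9688…
Balance at month 11: £23,217.9688… × (1 + 0.011)^2 = £23,731.5734…
After £16,700.00 payment: £23,731.5734… − £16,700.00 = £7,031.5734…
Balance at month 14: £7,031.5734… × (1 + 0.011)^3 = £7,266.1772…
Penalty: 14 × 1% × £34,000.00 = £4,760.00
Final settlement = outstanding balance + penalty = £7,266.1772… + £4,760.00 = £12,026.18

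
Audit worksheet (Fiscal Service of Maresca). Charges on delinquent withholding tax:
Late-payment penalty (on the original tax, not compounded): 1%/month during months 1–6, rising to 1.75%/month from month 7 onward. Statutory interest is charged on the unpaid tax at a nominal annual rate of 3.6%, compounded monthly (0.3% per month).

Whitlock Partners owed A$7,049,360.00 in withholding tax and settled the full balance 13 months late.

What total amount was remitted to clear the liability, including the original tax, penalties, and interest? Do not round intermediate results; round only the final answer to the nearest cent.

Penalty, months 1–6: 6 × 1% × A$7,049,360.00 = A$422,961.60
Penalty, months 7–13: 7 × 1.75% × A$7,049,360.00 = A$863,546.60
Interest: A$7,049,360.00 × ((1 + 0.003)^13 − 1) = A$7,049,360.00 × 0.0397098… = A$279,928.5364…
Total = A$7,049,360.00 + A$1,286,508.2000 + A$279,928.5364… = A$8,615,796.74

A$8,615,796.74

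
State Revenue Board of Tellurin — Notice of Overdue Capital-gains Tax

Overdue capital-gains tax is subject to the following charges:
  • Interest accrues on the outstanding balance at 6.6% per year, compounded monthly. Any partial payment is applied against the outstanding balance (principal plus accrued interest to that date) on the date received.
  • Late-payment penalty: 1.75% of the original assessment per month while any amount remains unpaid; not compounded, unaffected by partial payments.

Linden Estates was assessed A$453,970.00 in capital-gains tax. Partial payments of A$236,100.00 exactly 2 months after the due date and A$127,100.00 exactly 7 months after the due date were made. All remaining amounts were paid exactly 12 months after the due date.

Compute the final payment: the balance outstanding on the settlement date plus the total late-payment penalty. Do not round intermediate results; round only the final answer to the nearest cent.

Monthly rate = 6.6% ÷ 12 = 0.55%
Balance at month 2: A$453,970.0000 × (1 + 0.0055)^2 = A$458,977.4026…
After A$236,100.00 payment: A$458,977.4026… − A$236,100.00 = A$222,877.4026…
Balance at month 7: A$222,877.4026… × (1 + 0.0055)^5 = A$229,074.3234…
After A$127,100.00 payment: A$229,074.3234… − A$127,100.00 = A$101,974.3234…
Balance at month 12: A$101,974.3234… × (1 + 0.0055)^5 = A$104,809.6347…
Penalty: 12 × 1.75% × A$453,970.00 = A$95,333.70
Final settlement = outstanding balance + penalty = A$104,809.6347… + A$95,333.70 = A$200,143.33

A$200,143.33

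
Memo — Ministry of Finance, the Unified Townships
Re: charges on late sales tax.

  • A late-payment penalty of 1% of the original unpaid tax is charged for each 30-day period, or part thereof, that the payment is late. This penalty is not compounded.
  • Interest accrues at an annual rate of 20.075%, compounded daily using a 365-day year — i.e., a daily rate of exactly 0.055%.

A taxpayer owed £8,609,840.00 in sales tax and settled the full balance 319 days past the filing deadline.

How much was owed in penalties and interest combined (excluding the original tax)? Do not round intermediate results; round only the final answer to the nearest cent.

Penalty periods: ⌈319/30⌉ = 11; penalty = 11 × 1% × £8,609,840.00 = £947,082.40
Interest: £8,609,840.00 × ((1 + 0.00055)^319 − 1) = £8,609,840.00 × 0.19172492… = £1,650,720.8722…
Penalties + interest = £947,082.4000 + £1,650,720.8722… = £2,597,803.27

£2,597,803.27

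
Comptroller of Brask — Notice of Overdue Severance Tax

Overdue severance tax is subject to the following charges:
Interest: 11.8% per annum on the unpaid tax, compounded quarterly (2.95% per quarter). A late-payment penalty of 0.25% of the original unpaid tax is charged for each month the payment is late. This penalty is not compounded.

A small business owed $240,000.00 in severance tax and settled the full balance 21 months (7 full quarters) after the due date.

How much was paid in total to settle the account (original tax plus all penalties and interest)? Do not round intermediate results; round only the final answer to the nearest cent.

Late-payment penalty: 21 × 0.25% × $240,000.00 = $12,600.00
Interest: $240,000.00 × ((1 + 0.0295)^7 − 1) = $240,000.00 × 0.2257008… = $54,168.1833…
Total = $240,000.00 + $12,600.0000 + $54,168.1833… = $306,768.18

$306,768.18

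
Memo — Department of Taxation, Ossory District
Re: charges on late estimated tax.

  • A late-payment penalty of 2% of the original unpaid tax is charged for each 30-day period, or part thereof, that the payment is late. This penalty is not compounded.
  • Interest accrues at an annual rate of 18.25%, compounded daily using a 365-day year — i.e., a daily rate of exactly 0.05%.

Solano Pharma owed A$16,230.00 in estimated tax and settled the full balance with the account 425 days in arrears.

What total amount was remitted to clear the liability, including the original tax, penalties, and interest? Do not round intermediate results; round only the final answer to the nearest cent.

Penalty periods: ⌈425/30⌉ = 15; penalty = 15 × 2% × A$16,230.00 = A$4,869.00
Interest: A$16,230.00 × ((1 + 0.0005)^425 − 1) = A$16,230.00 × 0.23670043… = A$3,841.6480…
Total = A$16,230.00 + A$4,869.0000 + A$3,841.6480… = A$24,940.65

A$24,940.65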